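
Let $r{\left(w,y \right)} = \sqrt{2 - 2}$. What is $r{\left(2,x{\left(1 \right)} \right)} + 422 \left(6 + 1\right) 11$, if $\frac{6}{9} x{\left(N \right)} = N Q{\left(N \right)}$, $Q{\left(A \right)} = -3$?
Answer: $32494$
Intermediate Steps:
$x{\left(N \right)} = - \frac{9 N}{2}$ ($x{\left(N \right)} = \frac{3 N \left(-3\right)}{2} = \frac{3 \left(- 3 N\right)}{2} = - \frac{9 N}{2}$)
$r{\left(w,y \right)} = 0$ ($r{\left(w,y \right)} = \sqrt{0} = 0$)
$r{\left(2,x{\left(1 \right)} \right)} + 422 \left(6 + 1\right) 11 = 0 + 422 \left(6 + 1\right) 11 = 0 + 422 \cdot 7 \cdot 11 = 0 + 422 \cdot 77 = 0 + 32494 = 32494$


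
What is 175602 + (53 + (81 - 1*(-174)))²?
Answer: 270466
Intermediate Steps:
175602 + (53 + (81 - 1*(-174)))² = 175602 + (53 + (81 + 174))² = 175602 + (53 + 255)² = 175602 + 308² = 175602 + 94864 = 270466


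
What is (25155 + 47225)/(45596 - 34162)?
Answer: 36190/5717 ≈ 6.3302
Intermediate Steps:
(25155 + 47225)/(45596 - 34162) = 72380/11434 = 72380*(1/11434) = 36190/5717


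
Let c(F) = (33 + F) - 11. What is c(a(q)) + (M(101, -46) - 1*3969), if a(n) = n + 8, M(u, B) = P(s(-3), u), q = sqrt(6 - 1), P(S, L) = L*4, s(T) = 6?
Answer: -3535 + sqrt(5) ≈ -3532.8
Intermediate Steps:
P(S, L) = 4*L
q = sqrt(5) ≈ 2.2361
M(u, B) = 4*u
a(n) = 8 + n
c(F) = 22 + F
c(a(q)) + (M(101, -46) - 1*3969) = (22 + (8 + sqrt(5))) + (4*101 - 1*3969) = (30 + sqrt(5)) + (404 - 3969) = (30 + sqrt(5)) - 3565 = -3535 + sqrt(5)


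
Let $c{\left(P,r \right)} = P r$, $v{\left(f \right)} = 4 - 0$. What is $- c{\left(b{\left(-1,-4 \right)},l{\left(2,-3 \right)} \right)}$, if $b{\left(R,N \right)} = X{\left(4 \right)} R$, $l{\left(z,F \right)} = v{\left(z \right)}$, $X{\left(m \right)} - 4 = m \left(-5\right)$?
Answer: $-64$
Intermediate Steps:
$X{\left(m \right)} = 4 - 5 m$ ($X{\left(m \right)} = 4 + m \left(-5\right) = 4 - 5 m$)
$v{\left(f \right)} = 4$ ($v{\left(f \right)} = 4 + 0 = 4$)
$l{\left(z,F \right)} = 4$
$b{\left(R,N \right)} = - 16 R$ ($b{\left(R,N \right)} = \left(4 - 20\right) R = - 16 R$)
$- c{\left(b{\left(-1,-4 \right)},l{\left(2,-3 \right)} \right)} = - \left(-16\right) \left(-1\right) 4 = - 16 \cdot 4 = \left(-1\right) 64 = -64$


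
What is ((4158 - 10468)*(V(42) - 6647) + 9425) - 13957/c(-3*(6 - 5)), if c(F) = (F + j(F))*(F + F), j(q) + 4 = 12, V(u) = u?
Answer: 1250623207/30 ≈ 4.1687e+7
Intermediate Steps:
j(q) = 8 (j(q) = -4 + 12 = 8)
c(F) = 2*F*(8 + F) (c(F) = (F + 8)*(F + F) = (8 + F)*(2*F) = 2*F*(8 + F))
((4158 - 10468)*(V(42) - 6647) + 9425) - 13957/c(-3*(6 - 5)) = ((4158 - 10468)*(42 - 6647) + 9425) - 13957*(-1/(6*(6 - 5)*(8 - 3*(6 - 5)))) = (-6310*(-6605) + 9425) - 13957*(-1/(6*(8 - 3*1))) = (41677550 + 9425) - 13957*(-1/(6*(8 - 3))) = 41686975 - 13957/(2*(-3)*5) = 41686975 - 13957/(-30) = 41686975 - 13957*(-1/30) = 41686975 + 13957/30 = 1250623207/30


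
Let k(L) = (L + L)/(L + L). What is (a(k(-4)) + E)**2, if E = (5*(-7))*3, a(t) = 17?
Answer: 7744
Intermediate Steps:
k(L) = 1 (k(L) = (2*L)/((2*L)) = (2*L)*(1/(2*L)) = 1)
E = -105 (E = -35*3 = -105)
(a(k(-4)) + E)**2 = (17 - 105)**2 = (-88)**2 = 7744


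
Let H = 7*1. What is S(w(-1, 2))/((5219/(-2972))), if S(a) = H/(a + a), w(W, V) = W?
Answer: 10402/5219 ≈ 1.9931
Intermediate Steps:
H = 7
S(a) = 7/(2*a) (S(a) = 7/(a + a) = 7/((2*a)) = 7*(1/(2*a)) = 7/(2*a))
S(w(-1, 2))/((5219/(-2972))) = ((7/2)/(-1))/((5219/(-2972))) = ((7/2)*(-1))/((5219*(-1/2972))) = -7/(2*(-5219/2972)) = -7/2*(-2972/5219) = 10402/5219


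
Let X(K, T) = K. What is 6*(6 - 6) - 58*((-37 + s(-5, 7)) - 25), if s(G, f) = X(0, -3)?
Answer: 3596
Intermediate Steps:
s(G, f) = 0
6*(6 - 6) - 58*((-37 + s(-5, 7)) - 25) = 6*(6 - 6) - 58*((-37 + 0) - 25) = 6*0 - 58*(-37 - 25) = 0 - 58*(-62) = 0 + 3596 = 3596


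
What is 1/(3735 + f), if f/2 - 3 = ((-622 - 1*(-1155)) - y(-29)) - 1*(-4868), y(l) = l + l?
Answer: 1/14659 ≈ 6.8218e-5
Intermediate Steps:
y(l) = 2*l
f = 10924 (f = 6 + 2*(((-622 - 1*(-1155)) - 2*(-29)) - 1*(-4868)) = 6 + 2*(((-622 + 1155) - 1*(-58)) + 4868) = 6 + 2*((533 + 58) + 4868) = 6 + 2*(591 + 4868) = 6 + 2*5459 = 6 + 10918 = 10924)
1/(3735 + f) = 1/(3735 + 10924) = 1/14659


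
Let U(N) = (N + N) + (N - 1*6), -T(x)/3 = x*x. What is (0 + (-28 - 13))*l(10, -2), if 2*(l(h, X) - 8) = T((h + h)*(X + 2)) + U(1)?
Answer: -533/2 ≈ -266.50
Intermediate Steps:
T(x) = -3*x² (T(x) = -3*x*x = -3*x²)
U(N) = -6 + 3*N (U(N) = 2*N + (N - 6) = 2*N + (-6 + N) = -6 + 3*N)
l(h, X) = 13/2 - 6*h²*(2 + X)² (l(h, X) = 8 + (-3*(X + 2)²*(h + h)² + (-6 + 3*1))/2 = 8 + (-3*4*h²*(2 + X)² + (-6 + 3))/2 = 8 + (-3*4*h²*(2 + X)² - 3)/2 = 8 + (-12*h²*(2 + X)² - 3)/2 = 8 + (-3 - 12*h²*(2 + X)²)/2 = 8 + (-3/2 - 6*h²*(2 + X)²) = 13/2 - 6*h²*(2 + X)²)
(0 + (-28 - 13))*l(10, -2) = (0 + (-28 - 13))*(13/2 - 6*10²*(2 - 2)²) = (0 - 41)*(13/2 - 6*100*0²) = -41*(13/2 - 6*100*0) = -41*(13/2 + 0) = -41*13/2 = -533/2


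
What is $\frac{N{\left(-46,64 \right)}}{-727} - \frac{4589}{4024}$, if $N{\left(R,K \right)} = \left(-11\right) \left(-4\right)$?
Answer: $- \frac{3513259}{2925448} \approx -1.2009$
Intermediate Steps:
$N{\left(R,K \right)} = 44$
$\frac{N{\left(-46,64 \right)}}{-727} - \frac{4589}{4024} = \frac{44}{-727} - \frac{4589}{4024} = 44 \left(- \frac{1}{727}\right) - \frac{4589}{4024} = - \frac{44}{727} - \frac{4589}{4024} = - \frac{3513259}{2925448}$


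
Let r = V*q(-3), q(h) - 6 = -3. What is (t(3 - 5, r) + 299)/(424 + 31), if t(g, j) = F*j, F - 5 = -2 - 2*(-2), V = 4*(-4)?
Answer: -37/455 ≈ -0.081319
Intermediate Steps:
V = -16
q(h) = 3 (q(h) = 6 - 3 = 3)
F = 7 (F = 5 + (-2 - 2*(-2)) = 5 + (-2 + 4) = 5 + 2 = 7)
r = -48 (r = -16*3 = -48)
t(g, j) = 7*j
(t(3 - 5, r) + 299)/(424 + 31) = (7*(-48) + 299)/(424 + 31) = (-336 + 299)/455 = -37*1/455 = -37/455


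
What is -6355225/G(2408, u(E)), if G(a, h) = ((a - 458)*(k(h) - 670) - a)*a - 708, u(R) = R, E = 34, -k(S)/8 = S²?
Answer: 6355225/46576759972 ≈ 0.00013645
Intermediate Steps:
k(S) = -8*S²
G(a, h) = -708 + a*(-a + (-670 - 8*h²)*(-458 + a)) (G(a, h) = ((a - 458)*(-8*h² - 670) - a)*a - 708 = ((-458 + a)*(-670 - 8*h²) - a)*a - 708 = ((-670 - 8*h²)*(-458 + a) - a)*a - 708 = (-a + (-670 - 8*h²)*(-458 + a))*a - 708 = a*(-a + (-670 - 8*h²)*(-458 + a)) - 708 = -708 + a*(-a + (-670 - 8*h²)*(-458 + a)))
-6355225/G(2408, u(E)) = -6355225/(-708 - 671*2408² + 306860*2408 - 8*2408²*34² + 3664*2408*34²) = -6355225/(-708 - 671*5798464 + 738918880 - 8*5798464*1156 + 3664*2408*1156) = -6355225/(-708 - 3890769344 + 738918880 - 53624195072 + 10199286272) = -6355225/(-46576759972) = -6355225*(-1/46576759972) = 6355225/46576759972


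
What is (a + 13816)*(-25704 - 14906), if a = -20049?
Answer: 253122130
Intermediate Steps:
(a + 13816)*(-25704 - 14906) = (-20049 + 13816)*(-25704 - 14906) = -6233*(-40610) = 253122130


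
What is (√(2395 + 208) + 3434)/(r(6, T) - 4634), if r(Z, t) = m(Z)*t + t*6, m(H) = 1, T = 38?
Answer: -1717/2184 - √2603/4368 ≈ -0.79785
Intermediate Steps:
r(Z, t) = 7*t (r(Z, t) = 1*t + t*6 = t + 6*t = 7*t)
(√(2395 + 208) + 3434)/(r(6, T) - 4634) = (√(2395 + 208) + 3434)/(7*38 - 4634) = (√2603 + 3434)/(266 - 4634) = (3434 + √2603)/(-4368) = (3434 + √2603)*(-1/4368) = -1717/2184 - √2603/4368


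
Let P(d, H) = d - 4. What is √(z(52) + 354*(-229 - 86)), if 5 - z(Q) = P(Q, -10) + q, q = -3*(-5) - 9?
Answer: I*√111559 ≈ 334.0*I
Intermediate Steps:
P(d, H) = -4 + d
q = 6 (q = 15 - 9 = 6)
z(Q) = 3 - Q (z(Q) = 5 - ((-4 + Q) + 6) = 5 - (2 + Q) = 5 + (-2 - Q) = 3 - Q)
√(z(52) + 354*(-229 - 86)) = √((3 - 1*52) + 354*(-229 - 86)) = √((3 - 52) + 354*(-315)) = √(-49 - 111510) = √(-111559) = I*√111559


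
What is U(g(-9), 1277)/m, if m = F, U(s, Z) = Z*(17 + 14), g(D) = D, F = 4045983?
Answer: 39587/4045983 ≈ 0.0097843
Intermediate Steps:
U(s, Z) = 31*Z (U(s, Z) = Z*31 = 31*Z)
m = 4045983
U(g(-9), 1277)/m = (31*1277)/4045983 = 39587*(1/4045983) = 39587/4045983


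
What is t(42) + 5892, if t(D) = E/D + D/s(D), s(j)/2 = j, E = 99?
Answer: 41264/7 ≈ 5894.9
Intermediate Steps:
s(j) = 2*j
t(D) = ½ + 99/D (t(D) = 99/D + D/((2*D)) = 99/D + D*(1/(2*D)) = 99/D + ½ = ½ + 99/D)
t(42) + 5892 = (½)*(198 + 42)/42 + 5892 = (½)*(1/42)*240 + 5892 = 20/7 + 5892 = 41264/7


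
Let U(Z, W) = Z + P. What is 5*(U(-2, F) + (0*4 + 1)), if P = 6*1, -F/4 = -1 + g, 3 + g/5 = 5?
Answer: 25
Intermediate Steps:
g = 10 (g = -15 + 5*5 = -15 + 25 = 10)
F = -36 (F = -4*(-1 + 10) = -4*9 = -36)
P = 6
U(Z, W) = 6 + Z (U(Z, W) = Z + 6 = 6 + Z)
5*(U(-2, F) + (0*4 + 1)) = 5*((6 - 2) + (0*4 + 1)) = 5*(4 + (0 + 1)) = 5*(4 + 1) = 5*5 = 25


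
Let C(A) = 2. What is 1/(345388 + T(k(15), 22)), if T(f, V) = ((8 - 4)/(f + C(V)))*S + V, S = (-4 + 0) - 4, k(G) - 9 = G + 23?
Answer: 49/16925058 ≈ 2.8951e-6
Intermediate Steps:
k(G) = 32 + G (k(G) = 9 + (G + 23) = 9 + (23 + G) = 32 + G)
S = -8 (S = -4 - 4 = -8)
T(f, V) = V - 32/(2 + f) (T(f, V) = ((8 - 4)/(f + 2))*(-8) + V = (4/(2 + f))*(-8) + V = -32/(2 + f) + V = V - 32/(2 + f))
1/(345388 + T(k(15), 22)) = 1/(345388 + (-32 + 2*22 + 22*(32 + 15))/(2 + (32 + 15))) = 1/(345388 + (-32 + 44 + 22*47)/(2 + 47)) = 1/(345388 + (-32 + 44 + 1034)/49) = 1/(345388 + (1/49)*1046) = 1/(345388 + 1046/49) = 1/(16925058/49) = 49/16925058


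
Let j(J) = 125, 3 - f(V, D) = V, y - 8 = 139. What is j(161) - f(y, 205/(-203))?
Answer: 269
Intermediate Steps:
y = 147 (y = 8 + 139 = 147)
f(V, D) = 3 - V
j(161) - f(y, 205/(-203)) = 125 - (3 - 1*147) = 125 - (3 - 147) = 125 - 1*(-144) = 125 + 144 = 269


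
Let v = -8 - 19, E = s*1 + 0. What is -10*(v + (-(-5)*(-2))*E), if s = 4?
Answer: 670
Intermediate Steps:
E = 4 (E = 4*1 + 0 = 4 + 0 = 4)
v = -27
-10*(v + (-(-5)*(-2))*E) = -10*(-27 - (-5)*(-2)*4) = -10*(-27 - 5*2*4) = -10*(-27 - 10*4) = -10*(-27 - 40) = -10*(-67) = 670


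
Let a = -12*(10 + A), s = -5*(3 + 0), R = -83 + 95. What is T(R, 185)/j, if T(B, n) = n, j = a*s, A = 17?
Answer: 37/972 ≈ 0.038066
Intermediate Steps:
R = 12
s = -15 (s = -5*3 = -15)
a = -324 (a = -12*(10 + 17) = -12*27 = -324)
j = 4860 (j = -324*(-15) = 4860)
T(R, 185)/j = 185/4860 = 185*(1/4860) = 37/972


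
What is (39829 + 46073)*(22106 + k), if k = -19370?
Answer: 235027872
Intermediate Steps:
(39829 + 46073)*(22106 + k) = (39829 + 46073)*(22106 - 19370) = 85902*2736 = 235027872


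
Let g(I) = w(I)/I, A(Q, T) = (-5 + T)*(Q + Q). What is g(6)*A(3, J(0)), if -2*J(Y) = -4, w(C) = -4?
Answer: 12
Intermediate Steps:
J(Y) = 2 (J(Y) = -1/2*(-4) = 2)
A(Q, T) = 2*Q*(-5 + T) (A(Q, T) = (-5 + T)*(2*Q) = 2*Q*(-5 + T))
g(I) = -4/I
g(6)*A(3, J(0)) = (-4/6)*(2*3*(-5 + 2)) = (-4*1/6)*(2*3*(-3)) = -2/3*(-18) = 12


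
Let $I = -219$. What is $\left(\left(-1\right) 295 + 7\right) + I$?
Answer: $-507$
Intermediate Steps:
$\left(\left(-1\right) 295 + 7\right) + I = \left(\left(-1\right) 295 + 7\right) - 219 = \left(-295 + 7\right) - 219 = -288 - 219 = -507$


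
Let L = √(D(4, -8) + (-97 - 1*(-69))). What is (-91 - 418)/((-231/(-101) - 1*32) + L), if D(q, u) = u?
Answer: 154278409/9373237 + 31153854*I/9373237 ≈ 16.459 + 3.3237*I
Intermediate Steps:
L = 6*I (L = √(-8 + (-97 - 1*(-69))) = √(-8 + (-97 + 69)) = √(-8 - 28) = √(-36) = 6*I ≈ 6.0*I)
(-91 - 418)/((-231/(-101) - 1*32) + L) = (-91 - 418)/((-231/(-101) - 1*32) + 6*I) = -509/((-231*(-1/101) - 32) + 6*I) = -509/((231/101 - 32) + 6*I) = -509*10201*(-3001/101 - 6*I)/9373237 = -5192309*(-3001/101 - 6*I)/9373237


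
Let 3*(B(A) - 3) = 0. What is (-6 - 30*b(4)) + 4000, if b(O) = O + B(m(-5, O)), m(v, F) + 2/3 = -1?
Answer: 3784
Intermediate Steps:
m(v, F) = -5/3 (m(v, F) = -⅔ - 1 = -5/3)
B(A) = 3 (B(A) = 3 + (⅓)*0 = 3 + 0 = 3)
b(O) = 3 + O (b(O) = O + 3 = 3 + O)
(-6 - 30*b(4)) + 4000 = (-6 - 30*(3 + 4)) + 4000 = (-6 - 30*7) + 4000 = (-6 - 210) + 4000 = -216 + 4000 = 3784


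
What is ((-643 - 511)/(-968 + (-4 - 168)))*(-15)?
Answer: -577/38 ≈ -15.184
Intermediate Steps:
((-643 - 511)/(-968 + (-4 - 168)))*(-15) = -1154/(-968 - 172)*(-15) = -1154/(-1140)*(-15) = -1154*(-1/1140)*(-15) = (577/570)*(-15) = -577/38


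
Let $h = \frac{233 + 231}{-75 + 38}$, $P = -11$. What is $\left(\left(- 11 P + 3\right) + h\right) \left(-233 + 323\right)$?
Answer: $\frac{371160}{37} \approx 10031.0$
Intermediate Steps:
$h = - \frac{464}{37}$ ($h = \frac{464}{-37} = 464 \left(- \frac{1}{37}\right) = - \frac{464}{37} \approx -12.541$)
$\left(\left(- 11 P + 3\right) + h\right) \left(-233 + 323\right) = \left(\left(\left(-11\right) \left(-11\right) + 3\right) - \frac{464}{37}\right) \left(-233 + 323\right) = \left(\left(121 + 3\right) - \frac{464}{37}\right) 90 = \left(124 - \frac{464}{37}\right) 90 = \frac{4124}{37} \cdot 90 = \frac{371160}{37}$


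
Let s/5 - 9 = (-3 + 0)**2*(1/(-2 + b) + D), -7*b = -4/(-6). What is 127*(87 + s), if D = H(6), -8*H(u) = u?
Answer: 214503/22 ≈ 9750.1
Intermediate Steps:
b = -2/21 (b = -(-4)/(7*(-6)) = -(-4)*(-1)/(7*6) = -1/7*2/3 = -2/21 ≈ -0.095238)
H(u) = -u/8
D = -3/4 (D = -1/8*6 = -3/4 ≈ -0.75000)
s = -225/22 (s = 45 + 5*((-3 + 0)**2*(1/(-2 - 2/21) - 3/4)) = 45 + 5*((-3)**2*(1/(-44/21) - 3/4)) = 45 + 5*(9*(-21/44 - 3/4)) = 45 + 5*(9*(-27/22)) = 45 + 5*(-243/22) = 45 - 1215/22 = -225/22 ≈ -10.227)
127*(87 + s) = 127*(87 - 225/22) = 127*(1689/22) = 214503/22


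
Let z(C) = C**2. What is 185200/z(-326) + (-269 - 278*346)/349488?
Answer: 13618528367/9285546672 ≈ 1.4666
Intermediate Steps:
185200/z(-326) + (-269 - 278*346)/349488 = 185200/((-326)**2) + (-269 - 278*346)/349488 = 185200/106276 + (-269 - 96188)*(1/349488) = 185200*(1/106276) - 96457*1/349488 = 46300/26569 - 96457/349488 = 13618528367/9285546672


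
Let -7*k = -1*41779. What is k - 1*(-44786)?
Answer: 355281/7 ≈ 50754.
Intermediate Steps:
k = 41779/7 (k = -(-1)*41779/7 = -⅐*(-41779) = 41779/7 ≈ 5968.4)
k - 1*(-44786) = 41779/7 - 1*(-44786) = 41779/7 + 44786 = 355281/7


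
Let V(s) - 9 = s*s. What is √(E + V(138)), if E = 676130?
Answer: √695183 ≈ 833.78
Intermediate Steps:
V(s) = 9 + s² (V(s) = 9 + s*s = 9 + s²)
√(E + V(138)) = √(676130 + (9 + 138²)) = √(676130 + (9 + 19044)) = √(676130 + 19053) = √695183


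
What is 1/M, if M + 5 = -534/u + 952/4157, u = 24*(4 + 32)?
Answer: -598608/3225925 ≈ -0.18556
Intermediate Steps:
u = 864 (u = 24*36 = 864)
M = -3225925/598608 (M = -5 + (-534/864 + 952/4157) = -5 + (-534*1/864 + 952*(1/4157)) = -5 + (-89/144 + 952/4157) = -5 - 232885/598608 = -3225925/598608 ≈ -5.3890)
1/M = 1/(-3225925/598608) = -598608/3225925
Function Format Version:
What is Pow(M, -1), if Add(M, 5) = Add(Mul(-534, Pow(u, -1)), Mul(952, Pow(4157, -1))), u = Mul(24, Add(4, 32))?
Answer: Rational(-598608, 3225925) ≈ -0.18556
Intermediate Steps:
u = 864 (u = Mul(24, 36) = 864)
M = Rational(-3225925, 598608) (M = Add(-5, Add(Mul(-534, Pow(864, -1)), Mul(952, Pow(4157, -1)))) = Add(-5, Add(Mul(-534, Rational(1, 864)), Mul(952, Rational(1, 4157)))) = Add(-5, Add(Rational(-89, 144), Rational(952, 4157))) = Add(-5, Rational(-232885, 598608)) = Rational(-3225925, 598608) ≈ -5.3890)
Pow(M, -1) = Pow(Rational(-3225925, 598608), -1) = Rational(-598608, 3225925)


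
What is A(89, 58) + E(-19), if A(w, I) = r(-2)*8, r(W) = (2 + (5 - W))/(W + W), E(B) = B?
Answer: -37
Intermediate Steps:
r(W) = (7 - W)/(2*W) (r(W) = (7 - W)/((2*W)) = (7 - W)*(1/(2*W)) = (7 - W)/(2*W))
A(w, I) = -18 (A(w, I) = ((½)*(7 - 1*(-2))/(-2))*8 = ((½)*(-½)*(7 + 2))*8 = ((½)*(-½)*9)*8 = -9/4*8 = -18)
A(89, 58) + E(-19) = -18 - 19 = -37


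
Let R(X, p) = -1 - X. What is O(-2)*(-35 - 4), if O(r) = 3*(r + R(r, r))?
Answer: 117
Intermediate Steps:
O(r) = -3 (O(r) = 3*(r + (-1 - r)) = 3*(-1) = -3)
O(-2)*(-35 - 4) = -3*(-35 - 4) = -3*(-39) = 117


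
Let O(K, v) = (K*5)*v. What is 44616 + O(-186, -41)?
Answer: 82746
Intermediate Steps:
O(K, v) = 5*K*v (O(K, v) = (5*K)*v = 5*K*v)
44616 + O(-186, -41) = 44616 + 5*(-186)*(-41) = 44616 + 38130 = 82746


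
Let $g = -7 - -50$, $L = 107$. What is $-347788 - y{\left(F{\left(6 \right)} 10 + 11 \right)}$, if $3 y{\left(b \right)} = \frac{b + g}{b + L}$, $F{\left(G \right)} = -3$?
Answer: $- \frac{3825669}{11} \approx -3.4779 \cdot 10^{5}$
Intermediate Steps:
$g = 43$ ($g = -7 + 50 = 43$)
$y{\left(b \right)} = \frac{43 + b}{3 \left(107 + b\right)}$ ($y{\left(b \right)} = \frac{\left(b + 43\right) \frac{1}{b + 107}}{3} = \frac{\left(43 + b\right) \frac{1}{107 + b}}{3} = \frac{\frac{1}{107 + b} \left(43 + b\right)}{3} = \frac{43 + b}{3 \left(107 + b\right)}$)
$-347788 - y{\left(F{\left(6 \right)} 10 + 11 \right)} = -347788 - \frac{43 + \left(\left(-3\right) 10 + 11\right)}{3 \left(107 + \left(\left(-3\right) 10 + 11\right)\right)} = -347788 - \frac{43 + \left(-30 + 11\right)}{3 \left(107 + \left(-30 + 11\right)\right)} = -347788 - \frac{43 - 19}{3 \left(107 - 19\right)} = -347788 - \frac{1}{3} \cdot \frac{1}{88} \cdot 24 = -347788 - \frac{1}{11} = - \frac{3825669}{11}$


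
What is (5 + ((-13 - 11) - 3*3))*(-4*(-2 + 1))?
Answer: -112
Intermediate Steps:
(5 + ((-13 - 11) - 3*3))*(-4*(-2 + 1)) = (5 + (-24 - 9))*(-4*(-1)) = (5 - 33)*4 = -28*4 = -112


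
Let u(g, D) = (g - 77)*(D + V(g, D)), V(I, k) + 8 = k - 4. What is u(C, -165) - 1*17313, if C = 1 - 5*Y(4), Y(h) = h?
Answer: 15519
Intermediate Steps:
V(I, k) = -12 + k (V(I, k) = -8 + (k - 4) = -8 + (-4 + k) = -12 + k)
C = -19 (C = 1 - 5*4 = 1 - 20 = -19)
u(g, D) = (-77 + g)*(-12 + 2*D) (u(g, D) = (g - 77)*(D + (-12 + D)) = (-77 + g)*(-12 + 2*D))
u(C, -165) - 1*17313 = (924 - 154*(-165) - 165*(-19) - 19*(-12 - 165)) - 1*17313 = (924 + 25410 + 3135 - 19*(-177)) - 17313 = (924 + 25410 + 3135 + 3363) - 17313 = 32832 - 17313 = 15519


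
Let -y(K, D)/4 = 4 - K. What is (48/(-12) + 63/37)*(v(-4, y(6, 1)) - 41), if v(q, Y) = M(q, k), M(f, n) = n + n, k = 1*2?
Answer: 85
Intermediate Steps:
y(K, D) = -16 + 4*K (y(K, D) = -4*(4 - K) = -16 + 4*K)
k = 2
M(f, n) = 2*n
v(q, Y) = 4 (v(q, Y) = 2*2 = 4)
(48/(-12) + 63/37)*(v(-4, y(6, 1)) - 41) = (48/(-12) + 63/37)*(4 - 41) = (48*(-1/12) + 63*(1/37))*(-37) = (-4 + 63/37)*(-37) = -85/37*(-37) = 85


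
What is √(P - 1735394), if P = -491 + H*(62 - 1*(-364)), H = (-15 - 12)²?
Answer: I*√1425331 ≈ 1193.9*I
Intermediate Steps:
H = 729 (H = (-27)² = 729)
P = 310063 (P = -491 + 729*(62 - 1*(-364)) = -491 + 729*(62 + 364) = -491 + 729*426 = -491 + 310554 = 310063)
√(P - 1735394) = √(310063 - 1735394) = √(-1425331) = I*√1425331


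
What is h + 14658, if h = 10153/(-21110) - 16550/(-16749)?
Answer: 5182828752523/353571390 ≈ 14659.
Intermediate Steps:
h = 179317903/353571390 (h = 10153*(-1/21110) - 16550*(-1/16749) = -10153/21110 + 16550/16749 = 179317903/353571390 ≈ 0.50716)
h + 14658 = 179317903/353571390 + 14658 = 5182828752523/353571390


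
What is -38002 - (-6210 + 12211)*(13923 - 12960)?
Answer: -5816965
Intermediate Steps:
-38002 - (-6210 + 12211)*(13923 - 12960) = -38002 - 6001*963 = -38002 - 1*5778963 = -38002 - 5778963 = -5816965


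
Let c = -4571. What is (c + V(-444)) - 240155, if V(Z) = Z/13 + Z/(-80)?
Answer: -63636197/260 ≈ -2.4475e+5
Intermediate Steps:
V(Z) = 67*Z/1040 (V(Z) = Z*(1/13) + Z*(-1/80) = Z/13 - Z/80 = 67*Z/1040)
(c + V(-444)) - 240155 = (-4571 + (67/1040)*(-444)) - 240155 = (-4571 - 7437/260) - 240155 = -1195897/260 - 240155 = -63636197/260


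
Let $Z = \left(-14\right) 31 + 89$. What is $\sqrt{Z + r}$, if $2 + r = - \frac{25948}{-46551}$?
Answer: $\frac{i \sqrt{750739568199}}{46551} \approx 18.613 i$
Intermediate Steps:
$r = - \frac{67154}{46551}$ ($r = -2 - \frac{25948}{-46551} = -2 - - \frac{25948}{46551} = -2 + \frac{25948}{46551} = - \frac{67154}{46551} \approx -1.4426$)
$Z = -345$ ($Z = -434 + 89 = -345$)
$\sqrt{Z + r} = \sqrt{-345 - \frac{67154}{46551}} = \sqrt{- \frac{16127249}{46551}} = \frac{i \sqrt{750739568199}}{46551}$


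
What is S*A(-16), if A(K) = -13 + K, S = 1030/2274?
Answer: -14935/1137 ≈ -13.135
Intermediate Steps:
S = 515/1137 (S = 1030*(1/2274) = 515/1137 ≈ 0.45295)
S*A(-16) = 515*(-13 - 16)/1137 = (515/1137)*(-29) = -14935/1137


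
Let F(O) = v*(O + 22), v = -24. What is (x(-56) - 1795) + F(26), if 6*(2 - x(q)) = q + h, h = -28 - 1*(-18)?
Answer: -2934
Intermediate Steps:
h = -10 (h = -28 + 18 = -10)
F(O) = -528 - 24*O (F(O) = -24*(O + 22) = -24*(22 + O) = -528 - 24*O)
x(q) = 11/3 - q/6 (x(q) = 2 - (q - 10)/6 = 2 - (-10 + q)/6 = 2 + (5/3 - q/6) = 11/3 - q/6)
(x(-56) - 1795) + F(26) = ((11/3 - ⅙*(-56)) - 1795) + (-528 - 24*26) = ((11/3 + 28/3) - 1795) + (-528 - 624) = (13 - 1795) - 1152 = -1782 - 1152 = -2934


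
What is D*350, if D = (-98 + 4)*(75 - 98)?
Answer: 756700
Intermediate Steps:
D = 2162 (D = -94*(-23) = 2162)
D*350 = 2162*350 = 756700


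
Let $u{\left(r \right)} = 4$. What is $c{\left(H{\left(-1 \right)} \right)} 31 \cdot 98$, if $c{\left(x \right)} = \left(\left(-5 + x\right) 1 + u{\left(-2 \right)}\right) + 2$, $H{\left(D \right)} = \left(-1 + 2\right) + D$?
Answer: $3038$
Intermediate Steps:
$H{\left(D \right)} = 1 + D$
$c{\left(x \right)} = 1 + x$ ($c{\left(x \right)} = \left(\left(-5 + x\right) 1 + 4\right) + 2 = \left(\left(-5 + x\right) + 4\right) + 2 = \left(-1 + x\right) + 2 = 1 + x$)
$c{\left(H{\left(-1 \right)} \right)} 31 \cdot 98 = \left(1 + \left(1 - 1\right)\right) 31 \cdot 98 = \left(1 + 0\right) 31 \cdot 98 = 1 \cdot 31 \cdot 98 = 31 \cdot 98 = 3038$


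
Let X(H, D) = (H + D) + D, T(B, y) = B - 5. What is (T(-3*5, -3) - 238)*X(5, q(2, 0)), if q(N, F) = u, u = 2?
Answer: -2322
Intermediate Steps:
q(N, F) = 2
T(B, y) = -5 + B
X(H, D) = H + 2*D (X(H, D) = (D + H) + D = H + 2*D)
(T(-3*5, -3) - 238)*X(5, q(2, 0)) = ((-5 - 3*5) - 238)*(5 + 2*2) = ((-5 - 15) - 238)*(5 + 4) = (-20 - 238)*9 = -258*9 = -2322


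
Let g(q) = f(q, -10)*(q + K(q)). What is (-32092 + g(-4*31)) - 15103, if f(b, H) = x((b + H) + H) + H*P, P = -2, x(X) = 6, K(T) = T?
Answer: -53643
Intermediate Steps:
f(b, H) = 6 - 2*H (f(b, H) = 6 + H*(-2) = 6 - 2*H)
g(q) = 52*q (g(q) = (6 - 2*(-10))*(q + q) = (6 + 20)*(2*q) = 26*(2*q) = 52*q)
(-32092 + g(-4*31)) - 15103 = (-32092 + 52*(-4*31)) - 15103 = (-32092 + 52*(-124)) - 15103 = (-32092 - 6448) - 15103 = -38540 - 15103 = -53643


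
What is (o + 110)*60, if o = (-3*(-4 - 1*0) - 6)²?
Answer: 8760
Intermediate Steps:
o = 36 (o = (-3*(-4 + 0) - 6)² = (-3*(-4) - 6)² = (12 - 6)² = 6² = 36)
(o + 110)*60 = (36 + 110)*60 = 146*60 = 8760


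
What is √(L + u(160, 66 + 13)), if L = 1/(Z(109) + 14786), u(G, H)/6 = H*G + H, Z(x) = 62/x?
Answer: √49560084679438942/805868 ≈ 276.25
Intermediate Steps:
u(G, H) = 6*H + 6*G*H (u(G, H) = 6*(H*G + H) = 6*(G*H + H) = 6*(H + G*H) = 6*H + 6*G*H)
L = 109/1611736 (L = 1/(62/109 + 14786) = 1/(1611736/109) = 109/1611736 ≈ 6.7629e-5)
√(L + u(160, 66 + 13)) = √(109/1611736 + 6*(66 + 13)*(1 + 160)) = √(109/1611736 + 6*79*161) = √(109/1611736 + 76314) = √(122998021213/1611736) = √49560084679438942/805868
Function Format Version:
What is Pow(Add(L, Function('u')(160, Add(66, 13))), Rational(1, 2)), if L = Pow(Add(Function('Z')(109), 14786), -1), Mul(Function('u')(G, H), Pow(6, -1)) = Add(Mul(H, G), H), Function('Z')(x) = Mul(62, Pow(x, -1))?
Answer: Mul(Rational(1, 805868), Pow(49560084679438942, Rational(1, 2))) ≈ 276.25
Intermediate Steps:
Function('u')(G, H) = Add(Mul(6, H), Mul(6, G, H)) (Function('u')(G, H) = Mul(6, Add(Mul(H, G), H)) = Mul(6, Add(Mul(G, H), H)) = Mul(6, Add(H, Mul(G, H))) = Add(Mul(6, H), Mul(6, G, H)))
L = Rational(109, 1611736) (L = Pow(Add(Mul(62, Pow(109, -1)), 14786), -1) = Pow(Add(Mul(62, Rational(1, 109)), 14786), -1) = Pow(Add(Rational(62, 109), 14786), -1) = Pow(Rational(1611736, 109), -1) = Rational(109, 1611736) ≈ 6.7629e-5)
Pow(Add(L, Function('u')(160, Add(66, 13))), Rational(1, 2)) = Pow(Add(Rational(109, 1611736), Mul(6, Add(66, 13), Add(1, 160))), Rational(1, 2)) = Pow(Add(Rational(109, 1611736), Mul(6, 79, 161)), Rational(1, 2)) = Pow(Add(Rational(109, 1611736), 76314), Rational(1, 2)) = Pow(Rational(122998021213, 1611736), Rational(1, 2)) = Mul(Rational(1, 805868), Pow(49560084679438942, Rational(1, 2)))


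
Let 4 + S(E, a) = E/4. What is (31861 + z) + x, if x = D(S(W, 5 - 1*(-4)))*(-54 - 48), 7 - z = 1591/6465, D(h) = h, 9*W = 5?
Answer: 139047441/4310 ≈ 32262.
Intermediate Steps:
W = 5/9 (W = (1/9)*5 = 5/9 ≈ 0.55556)
S(E, a) = -4 + E/4
z = 43664/6465 (z = 7 - 1591/6465 = 43664/6465 ≈ 6.7539)
x = 2363/6 (x = (-4 + (1/4)*(5/9))*(-54 - 48) = (-4 + 5/36)*(-102) = -139/36*(-102) = 2363/6 ≈ 393.83)
(31861 + z) + x = (31861 + 43664/6465) + 2363/6 = 206025029/6465 + 2363/6 = 139047441/4310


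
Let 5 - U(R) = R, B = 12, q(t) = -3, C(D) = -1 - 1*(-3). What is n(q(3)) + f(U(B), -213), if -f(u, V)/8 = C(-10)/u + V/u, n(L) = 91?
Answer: -1051/7 ≈ -150.14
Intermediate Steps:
C(D) = 2 (C(D) = -1 + 3 = 2)
U(R) = 5 - R
f(u, V) = -16/u - 8*V/u (f(u, V) = -8*(2/u + V/u) = -16/u - 8*V/u)
n(q(3)) + f(U(B), -213) = 91 + 8*(-2 - 1*(-213))/(5 - 1*12) = 91 + 8*(-2 + 213)/(5 - 12) = 91 + 8*211/(-7) = 91 + 8*(-⅐)*211 = 91 - 1688/7 = -1051/7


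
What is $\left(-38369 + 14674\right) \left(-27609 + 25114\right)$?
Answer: $59119025$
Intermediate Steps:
$\left(-38369 + 14674\right) \left(-27609 + 25114\right) = \left(-23695\right) \left(-2495\right) = 59119025$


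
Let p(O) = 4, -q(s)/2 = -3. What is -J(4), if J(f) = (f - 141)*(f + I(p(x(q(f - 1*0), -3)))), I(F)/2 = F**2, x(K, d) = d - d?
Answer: 4932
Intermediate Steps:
q(s) = 6 (q(s) = -2*(-3) = 6)
x(K, d) = 0
I(F) = 2*F**2
J(f) = (-141 + f)*(32 + f) (J(f) = (f - 141)*(f + 2*4**2) = (-141 + f)*(f + 2*16) = (-141 + f)*(f + 32) = (-141 + f)*(32 + f))
-J(4) = -(-4512 + 4**2 - 109*4) = -(-4512 + 16 - 436) = -1*(-4932) = 4932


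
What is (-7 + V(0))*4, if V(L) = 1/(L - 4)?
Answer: -29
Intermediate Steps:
V(L) = 1/(-4 + L)
(-7 + V(0))*4 = (-7 + 1/(-4 + 0))*4 = (-7 + 1/(-4))*4 = (-7 - 1/4)*4 = -29/4*4 = -29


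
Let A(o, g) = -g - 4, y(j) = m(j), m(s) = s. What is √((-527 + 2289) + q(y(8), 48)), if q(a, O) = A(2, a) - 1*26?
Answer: 2*√431 ≈ 41.521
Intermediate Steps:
y(j) = j
A(o, g) = -4 - g
q(a, O) = -30 - a (q(a, O) = (-4 - a) - 1*26 = (-4 - a) - 26 = -30 - a)
√((-527 + 2289) + q(y(8), 48)) = √((-527 + 2289) + (-30 - 1*8)) = √(1762 + (-30 - 8)) = √(1762 - 38) = √1724 = 2*√431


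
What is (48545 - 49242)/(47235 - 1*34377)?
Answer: -697/12858 ≈ -0.054208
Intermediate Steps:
(48545 - 49242)/(47235 - 1*34377) = -697/(47235 - 34377) = -697/12858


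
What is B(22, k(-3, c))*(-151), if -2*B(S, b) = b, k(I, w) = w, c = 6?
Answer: 453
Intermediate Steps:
B(S, b) = -b/2
B(22, k(-3, c))*(-151) = -½*6*(-151) = -3*(-151) = 453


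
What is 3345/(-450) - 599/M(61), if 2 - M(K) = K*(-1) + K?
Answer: -4604/15 ≈ -306.93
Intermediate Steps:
M(K) = 2 (M(K) = 2 - (K*(-1) + K) = 2 - (-K + K) = 2 - 1*0 = 2 + 0 = 2)
3345/(-450) - 599/M(61) = 3345/(-450) - 599/2 = 3345*(-1/450) - 599*½ = -223/30 - 599/2 = -4604/15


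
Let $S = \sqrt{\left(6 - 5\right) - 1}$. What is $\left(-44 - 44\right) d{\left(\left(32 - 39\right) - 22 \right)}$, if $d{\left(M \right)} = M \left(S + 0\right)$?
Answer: $0$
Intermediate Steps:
$S = 0$ ($S = \sqrt{\left(6 - 5\right) - 1} = \sqrt{1 - 1} = \sqrt{0} = 0$)
$d{\left(M \right)} = 0$ ($d{\left(M \right)} = M \left(0 + 0\right) = M 0 = 0$)
$\left(-44 - 44\right) d{\left(\left(32 - 39\right) - 22 \right)} = \left(-44 - 44\right) 0 = \left(-88\right) 0 = 0$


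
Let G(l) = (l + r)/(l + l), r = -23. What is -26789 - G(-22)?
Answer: -1178761/44 ≈ -26790.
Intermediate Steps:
G(l) = (-23 + l)/(2*l) (G(l) = (l - 23)/(l + l) = (-23 + l)/((2*l)) = (-23 + l)*(1/(2*l)) = (-23 + l)/(2*l))
-26789 - G(-22) = -26789 - (-23 - 22)/(2*(-22)) = -26789 - (-1)*(-45)/(2*22) = -26789 - 1*45/44 = -26789 - 45/44 = -1178761/44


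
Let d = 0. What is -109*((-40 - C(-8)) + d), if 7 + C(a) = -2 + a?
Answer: 2507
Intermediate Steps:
C(a) = -9 + a (C(a) = -7 + (-2 + a) = -9 + a)
-109*((-40 - C(-8)) + d) = -109*((-40 - (-9 - 8)) + 0) = -109*((-40 - 1*(-17)) + 0) = -109*((-40 + 17) + 0) = -109*(-23 + 0) = -109*(-23) = 2507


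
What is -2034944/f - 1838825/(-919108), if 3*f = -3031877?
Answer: 11186091154381/2786622405716 ≈ 4.0142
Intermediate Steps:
f = -3031877/3 (f = (1/3)*(-3031877) = -3031877/3 ≈ -1.0106e+6)
-2034944/f - 1838825/(-919108) = -2034944/(-3031877/3) - 1838825/(-919108) = -2034944*(-3/3031877) - 1838825*(-1/919108) = 6104832/3031877 + 1838825/919108 = 11186091154381/2786622405716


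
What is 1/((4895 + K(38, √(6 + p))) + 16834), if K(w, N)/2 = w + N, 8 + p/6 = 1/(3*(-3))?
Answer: 65415/1426374587 - 16*I*√6/1426374587 ≈ 4.5861e-5 - 2.7477e-8*I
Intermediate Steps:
p = -146/3 (p = -48 + 6/((3*(-3))) = -48 + 6/(-9) = -48 + 6*(-⅑) = -48 - ⅔ = -146/3 ≈ -48.667)
K(w, N) = 2*N + 2*w (K(w, N) = 2*(w + N) = 2*(N + w) = 2*N + 2*w)
1/((4895 + K(38, √(6 + p))) + 16834) = 1/((4895 + (2*√(6 - 146/3) + 2*38)) + 16834) = 1/((4895 + (2*√(-128/3) + 76)) + 16834) = 1/((4895 + (2*(8*I*√6/3) + 76)) + 16834) = 1/((4895 + (16*I*√6/3 + 76)) + 16834) = 1/((4895 + (76 + 16*I*√6/3)) + 16834) = 1/((4971 + 16*I*√6/3) + 16834) = 1/(21805 + 16*I*√6/3)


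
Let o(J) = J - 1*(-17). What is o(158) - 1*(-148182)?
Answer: 148357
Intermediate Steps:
o(J) = 17 + J (o(J) = J + 17 = 17 + J)
o(158) - 1*(-148182) = (17 + 158) - 1*(-148182) = 175 + 148182 = 148357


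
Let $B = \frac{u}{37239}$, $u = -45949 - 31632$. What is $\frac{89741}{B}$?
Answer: $- \frac{3341865099}{77581} \approx -43076.0$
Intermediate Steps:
$u = -77581$ ($u = -45949 - 31632 = -77581$)
$B = - \frac{77581}{37239} \approx -2.0833$
$\frac{89741}{B} = \frac{89741}{- \frac{77581}{37239}} = 89741 \left(- \frac{37239}{77581}\right) = - \frac{3341865099}{77581}$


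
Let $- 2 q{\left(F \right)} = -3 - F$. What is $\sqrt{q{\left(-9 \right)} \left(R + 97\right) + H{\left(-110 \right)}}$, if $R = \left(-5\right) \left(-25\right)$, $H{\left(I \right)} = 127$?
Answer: $7 i \sqrt{11} \approx 23.216 i$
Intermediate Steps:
$q{\left(F \right)} = \frac{3}{2} + \frac{F}{2}$ ($q{\left(F \right)} = - \frac{-3 - F}{2} = \frac{3}{2} + \frac{F}{2}$)
$R = 125$
$\sqrt{q{\left(-9 \right)} \left(R + 97\right) + H{\left(-110 \right)}} = \sqrt{\left(\frac{3}{2} + \frac{1}{2} \left(-9\right)\right) \left(125 + 97\right) + 127} = \sqrt{\left(\frac{3}{2} - \frac{9}{2}\right) 222 + 127} = \sqrt{\left(-3\right) 222 + 127} = \sqrt{-666 + 127} = \sqrt{-539} = 7 i \sqrt{11}$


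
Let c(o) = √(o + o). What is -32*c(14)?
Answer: -64*√7 ≈ -169.33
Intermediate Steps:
c(o) = √2*√o (c(o) = √(2*o) = √2*√o)
-32*c(14) = -32*√2*√14 = -64*√7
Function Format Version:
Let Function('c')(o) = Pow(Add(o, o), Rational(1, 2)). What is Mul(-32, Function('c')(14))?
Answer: Mul(-64, Pow(7, Rational(1, 2))) ≈ -169.33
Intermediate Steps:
Function('c')(o) = Mul(Pow(2, Rational(1, 2)), Pow(o, Rational(1, 2))) (Function('c')(o) = Pow(Mul(2, o), Rational(1, 2)) = Mul(Pow(2, Rational(1, 2)), Pow(o, Rational(1, 2))))
Mul(-32, Function('c')(14)) = Mul(-32, Mul(Pow(2, Rational(1, 2)), Pow(14, Rational(1, 2)))) = Mul(-32, Mul(2, Pow(7, Rational(1, 2)))) = Mul(-64, Pow(7, Rational(1, 2)))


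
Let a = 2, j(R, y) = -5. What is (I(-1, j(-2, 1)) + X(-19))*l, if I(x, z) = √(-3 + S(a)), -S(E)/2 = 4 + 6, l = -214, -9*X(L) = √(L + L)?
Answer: 214*I*(√38 - 9*√23)/9 ≈ -879.73*I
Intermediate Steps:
X(L) = -√2*√L/9 (X(L) = -√(L + L)/9 = -√2*√L/9)
S(E) = -20 (S(E) = -2*(4 + 6) = -2*10 = -20)
I(x, z) = I*√23 (I(x, z) = √(-3 - 20) = √(-23) = I*√23)
(I(-1, j(-2, 1)) + X(-19))*l = (I*√23 - √2*√(-19)/9)*(-214) = (I*√23 - √2*I*√19/9)*(-214) = (I*√23 - I*√38/9)*(-214) = -214*I*√23 + 214*I*√38/9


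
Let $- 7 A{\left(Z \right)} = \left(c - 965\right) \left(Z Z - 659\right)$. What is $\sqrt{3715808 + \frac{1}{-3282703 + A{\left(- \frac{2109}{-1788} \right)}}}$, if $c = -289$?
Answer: $\frac{2 \sqrt{16603598929792234253542223283106}}{4227703096613} \approx 1927.6$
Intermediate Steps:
$A{\left(Z \right)} = - \frac{826386}{7} + \frac{1254 Z^{2}}{7}$ ($A{\left(Z \right)} = - \frac{\left(-289 - 965\right) \left(Z Z - 659\right)}{7} = - \frac{\left(-1254\right) \left(Z^{2} - 659\right)}{7} = - \frac{\left(-1254\right) \left(-659 + Z^{2}\right)}{7} = - \frac{826386 - 1254 Z^{2}}{7} = - \frac{826386}{7} + \frac{1254 Z^{2}}{7}$)
$\sqrt{3715808 + \frac{1}{-3282703 + A{\left(- \frac{2109}{-1788} \right)}}} = \sqrt{3715808 + \frac{1}{-3282703 - \left(\frac{826386}{7} - \frac{1254 \left(- \frac{2109}{-1788}\right)^{2}}{7}\right)}} = \sqrt{3715808 + \frac{1}{-3282703 - \left(\frac{826386}{7} - \frac{1254 \left(\left(-2109\right) \left(- \frac{1}{1788}\right)\right)^{2}}{7}\right)}} = \sqrt{3715808 + \frac{1}{-3282703 - \left(\frac{826386}{7} - \frac{1254 \left(\frac{703}{596}\right)^{2}}{7}\right)}} = \sqrt{3715808 + \frac{1}{-3282703 + \left(- \frac{826386}{7} + \frac{1254}{7} \cdot \frac{494209}{355216}\right)}} = \sqrt{3715808 + \frac{1}{-3282703 + \left(- \frac{826386}{7} + \frac{309869043}{1243256}\right)}} = \sqrt{3715808 + \frac{1}{-3282703 - \frac{146462895645}{1243256}}} = \sqrt{3715808 + \frac{1}{- \frac{4227703096613}{1243256}}} = \sqrt{3715808 - \frac{1243256}{4227703096613}} = \sqrt{\frac{15709332988018115048}{4227703096613}} = \frac{2 \sqrt{16603598929792234253542223283106}}{4227703096613}$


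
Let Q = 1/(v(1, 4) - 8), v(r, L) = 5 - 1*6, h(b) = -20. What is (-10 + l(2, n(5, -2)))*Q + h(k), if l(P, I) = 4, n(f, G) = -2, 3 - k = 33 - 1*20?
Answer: -58/3 ≈ -19.333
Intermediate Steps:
k = -10 (k = 3 - (33 - 1*20) = 3 - (33 - 20) = 3 - 1*13 = 3 - 13 = -10)
v(r, L) = -1 (v(r, L) = 5 - 6 = -1)
Q = -⅑ (Q = 1/(-1 - 8) = 1/(-9) = -⅑ ≈ -0.11111)
(-10 + l(2, n(5, -2)))*Q + h(k) = (-10 + 4)*(-⅑) - 20 = -6*(-⅑) - 20 = ⅔ - 20 = -58/3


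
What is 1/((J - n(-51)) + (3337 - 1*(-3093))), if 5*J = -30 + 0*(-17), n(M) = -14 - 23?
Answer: 1/6461 ≈ 0.00015477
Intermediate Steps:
n(M) = -37
J = -6 (J = (-30 + 0*(-17))/5 = (-30 + 0)/5 = (1/5)*(-30) = -6)
1/((J - n(-51)) + (3337 - 1*(-3093))) = 1/((-6 - 1*(-37)) + (3337 - 1*(-3093))) = 1/((-6 + 37) + (3337 + 3093)) = 1/(31 + 6430) = 1/6461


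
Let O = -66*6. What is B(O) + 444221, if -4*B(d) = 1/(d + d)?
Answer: 1407292129/3168 ≈ 4.4422e+5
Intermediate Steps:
O = -396
B(d) = -1/(8*d) (B(d) = -1/(4*(d + d)) = -1/(2*d)/4 = -1/(8*d))
B(O) + 444221 = -1/8/(-396) + 444221 = -1/8*(-1/396) + 444221 = 1/3168 + 444221 = 1407292129/3168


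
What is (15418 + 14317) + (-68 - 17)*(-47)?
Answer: 33730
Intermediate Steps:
(15418 + 14317) + (-68 - 17)*(-47) = 29735 - 85*(-47) = 29735 + 3995 = 33730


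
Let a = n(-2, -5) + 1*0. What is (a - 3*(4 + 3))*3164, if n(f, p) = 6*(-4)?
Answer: -142380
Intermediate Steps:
n(f, p) = -24
a = -24 (a = -24 + 1*0 = -24 + 0 = -24)
(a - 3*(4 + 3))*3164 = (-24 - 3*(4 + 3))*3164 = (-24 - 3*7)*3164 = (-24 - 1*21)*3164 = (-24 - 21)*3164 = -45*3164 = -142380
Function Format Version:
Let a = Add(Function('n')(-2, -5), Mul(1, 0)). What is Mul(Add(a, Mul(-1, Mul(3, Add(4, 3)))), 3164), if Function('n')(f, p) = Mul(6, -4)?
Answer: -142380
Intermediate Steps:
Function('n')(f, p) = -24
a = -24 (a = Add(-24, Mul(1, 0)) = Add(-24, 0) = -24)
Mul(Add(a, Mul(-1, Mul(3, Add(4, 3)))), 3164) = Mul(Add(-24, Mul(-1, Mul(3, Add(4, 3)))), 3164) = Mul(Add(-24, Mul(-1, Mul(3, 7))), 3164) = Mul(Add(-24, Mul(-1, 21)), 3164) = Mul(Add(-24, -21), 3164) = Mul(-45, 3164) = -142380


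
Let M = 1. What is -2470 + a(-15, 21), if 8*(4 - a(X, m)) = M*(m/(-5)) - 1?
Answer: -49307/20 ≈ -2465.4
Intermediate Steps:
a(X, m) = 33/8 + m/40 (a(X, m) = 4 - (1*(m/(-5)) - 1)/8 = 4 - (1*(m*(-1/5)) - 1)/8 = 4 - (1*(-m/5) - 1)/8 = 4 - (-m/5 - 1)/8 = 4 - (-1 - m/5)/8 = 4 + (1/8 + m/40) = 33/8 + m/40)
-2470 + a(-15, 21) = -2470 + (33/8 + (1/40)*21) = -2470 + (33/8 + 21/40) = -2470 + 93/20 = -49307/20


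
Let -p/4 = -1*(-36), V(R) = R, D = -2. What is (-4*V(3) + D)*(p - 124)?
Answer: 3752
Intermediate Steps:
p = -144 (p = -(-4)*(-36) = -4*36 = -144)
(-4*V(3) + D)*(p - 124) = (-4*3 - 2)*(-144 - 124) = (-12 - 2)*(-268) = -14*(-268) = 3752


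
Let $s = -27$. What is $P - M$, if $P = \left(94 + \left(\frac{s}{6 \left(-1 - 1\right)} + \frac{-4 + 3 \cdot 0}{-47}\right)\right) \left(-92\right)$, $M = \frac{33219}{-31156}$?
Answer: $- \frac{12976563975}{1464332} \approx -8861.8$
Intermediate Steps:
$M = - \frac{33219}{31156}$ ($M = 33219 \left(- \frac{1}{31156}\right) = - \frac{33219}{31156} \approx -1.0662$)
$P = - \frac{416553}{47}$ ($P = \left(94 + \left(- \frac{27}{6 \left(-1 - 1\right)} + \frac{-4 + 3 \cdot 0}{-47}\right)\right) \left(-92\right) = \left(94 + \left(- \frac{27}{6 \left(-2\right)} + \left(-4 + 0\right) \left(- \frac{1}{47}\right)\right)\right) \left(-92\right) = \left(94 - \left(- \frac{4}{47} + \frac{27}{-12}\right)\right) \left(-92\right) = \left(94 + \left(\left(-27\right) \left(- \frac{1}{12}\right) + \frac{4}{47}\right)\right) \left(-92\right) = \left(94 + \left(\frac{9}{4} + \frac{4}{47}\right)\right) \left(-92\right) = \left(94 + \frac{439}{188}\right) \left(-92\right) = \frac{18111}{188} \left(-92\right) = - \frac{416553}{47} \approx -8862.8$)
$P - M = - \frac{416553}{47} - - \frac{33219}{31156} = - \frac{416553}{47} + \frac{33219}{31156} = - \frac{12976563975}{1464332}$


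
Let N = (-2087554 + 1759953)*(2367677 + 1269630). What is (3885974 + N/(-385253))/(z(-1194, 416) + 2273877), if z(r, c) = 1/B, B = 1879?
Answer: 5052008209074591/1646037701905652 ≈ 3.0692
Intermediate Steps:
N = -1191585410507 (N = -327601*3637307 = -1191585410507)
z(r, c) = 1/1879
(3885974 + N/(-385253))/(z(-1194, 416) + 2273877) = (3885974 - 1191585410507/(-385253))/(1/1879 + 2273877) = (3885974 - 1191585410507*(-1/385253))/(4272614884/1879) = (3885974 + 1191585410507/385253)*(1879/4272614884) = (2688668551929/385253)*(1879/4272614884) = 5052008209074591/1646037701905652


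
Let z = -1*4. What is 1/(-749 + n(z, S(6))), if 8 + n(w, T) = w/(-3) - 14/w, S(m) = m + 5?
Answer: -6/4513 ≈ -0.0013295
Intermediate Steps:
S(m) = 5 + m
z = -4
n(w, T) = -8 - 14/w - w/3 (n(w, T) = -8 + (w/(-3) - 14/w) = -8 + (w*(-⅓) - 14/w) = -8 + (-w/3 - 14/w) = -8 + (-14/w - w/3) = -8 - 14/w - w/3)
1/(-749 + n(z, S(6))) = 1/(-749 + (-8 - 14/(-4) - ⅓*(-4))) = 1/(-749 + (-8 - 14*(-¼) + 4/3)) = 1/(-749 + (-8 + 7/2 + 4/3)) = 1/(-749 - 19/6) = 1/(-4513/6) = -6/4513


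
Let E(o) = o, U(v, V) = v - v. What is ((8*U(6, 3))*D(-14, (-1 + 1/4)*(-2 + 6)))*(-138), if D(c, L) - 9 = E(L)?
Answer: 0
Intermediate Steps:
U(v, V) = 0
D(c, L) = 9 + L
((8*U(6, 3))*D(-14, (-1 + 1/4)*(-2 + 6)))*(-138) = ((8*0)*(9 + (-1 + 1/4)*(-2 + 6)))*(-138) = (0*(9 + (-1 + 1/4)*4))*(-138) = (0*(9 - 3/4*4))*(-138) = (0*(9 - 3))*(-138) = (0*6)*(-138) = 0*(-138) = 0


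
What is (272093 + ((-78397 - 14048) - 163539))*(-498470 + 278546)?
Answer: -3542755716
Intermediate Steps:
(272093 + ((-78397 - 14048) - 163539))*(-498470 + 278546) = (272093 + (-92445 - 163539))*(-219924) = (272093 - 255984)*(-219924) = 16109*(-219924) = -3542755716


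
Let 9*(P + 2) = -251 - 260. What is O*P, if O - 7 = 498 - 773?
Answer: 141772/9 ≈ 15752.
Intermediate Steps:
O = -268 (O = 7 + (498 - 773) = 7 - 275 = -268)
P = -529/9 (P = -2 + (-251 - 260)/9 = -2 + (⅑)*(-511) = -2 - 511/9 = -529/9 ≈ -58.778)
O*P = -268*(-529/9) = 141772/9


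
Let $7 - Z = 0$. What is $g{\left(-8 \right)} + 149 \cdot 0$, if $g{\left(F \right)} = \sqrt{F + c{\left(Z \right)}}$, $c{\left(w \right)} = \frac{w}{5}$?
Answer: $\frac{i \sqrt{165}}{5} \approx 2.569 i$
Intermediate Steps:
$Z = 7$ ($Z = 7 - 0 = 7 + 0 = 7$)
$c{\left(w \right)} = \frac{w}{5}$ ($c{\left(w \right)} = w \frac{1}{5} = \frac{w}{5}$)
$g{\left(F \right)} = \sqrt{\frac{7}{5} + F}$ ($g{\left(F \right)} = \sqrt{F + \frac{1}{5} \cdot 7} = \sqrt{F + \frac{7}{5}} = \sqrt{\frac{7}{5} + F}$)
$g{\left(-8 \right)} + 149 \cdot 0 = \frac{\sqrt{35 + 25 \left(-8\right)}}{5} + 149 \cdot 0 = \frac{\sqrt{35 - 200}}{5} + 0 = \frac{\sqrt{-165}}{5} + 0 = \frac{i \sqrt{165}}{5} + 0 = \frac{i \sqrt{165}}{5}$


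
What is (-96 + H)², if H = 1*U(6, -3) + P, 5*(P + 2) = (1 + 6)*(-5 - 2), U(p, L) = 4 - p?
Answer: 301401/25 ≈ 12056.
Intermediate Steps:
P = -59/5 (P = -2 + ((1 + 6)*(-5 - 2))/5 = -2 + (7*(-7))/5 = -2 + (⅕)*(-49) = -2 - 49/5 = -59/5 ≈ -11.800)
H = -69/5 (H = 1*(4 - 1*6) - 59/5 = 1*(4 - 6) - 59/5 = 1*(-2) - 59/5 = -2 - 59/5 = -69/5 ≈ -13.800)
(-96 + H)² = (-96 - 69/5)² = (-549/5)² = 301401/25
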